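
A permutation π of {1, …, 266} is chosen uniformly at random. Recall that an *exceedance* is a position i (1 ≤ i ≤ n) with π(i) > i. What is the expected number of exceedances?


Write X = Σ_{i=1}^{266} X_i, where X_i = 1_{π(i) > i}.
For each fixed i, π(i) is uniform over {1, …, 266} (marginal of a uniform permutation), so P[π(i) > i] = (n − i)/n. Summing: Σ_{i=1}^{266} (n − i)/n = (0 + 1 + … + 265)/266 = 266(266 − 1)/(2·266) = (266 − 1)/2.
Hence E[X] = Σ_{i=1}^{266} (266 − i)/266 = 265/2 ≈ 132.5000.

E[X] = 265/2 = 132.5000.


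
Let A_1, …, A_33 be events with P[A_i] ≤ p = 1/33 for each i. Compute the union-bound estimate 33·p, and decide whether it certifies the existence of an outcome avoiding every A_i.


Union bound: P[∪_{i=1}^{33} A_i] ≤ Σ_i P[A_i] ≤ 33·p = 33·(1/33) = 1.
Numerically: 1 ≈ 1.00000.
Is 1 < 1? NO.
Since the bound 1 is ≥ 1, the union bound is uninformative here; it does NOT by itself certify existence.

33·p = 1 ≈ 1.00000; existence NOT certified by the union bound.


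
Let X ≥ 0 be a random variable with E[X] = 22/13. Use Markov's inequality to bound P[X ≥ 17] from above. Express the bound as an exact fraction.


μ = E[X] = 22/13, a = 17.
Markov: P[X ≥ 17] ≤ μ/a = (22/13)/17 = 22/221.
Numerically: ≈ 0.0995.
(Since a = 17 > μ = 1.6923, the bound 22/221 is < 1 and informative.)

P[X ≥ 17] ≤ 22/221 ≈ 0.0995.


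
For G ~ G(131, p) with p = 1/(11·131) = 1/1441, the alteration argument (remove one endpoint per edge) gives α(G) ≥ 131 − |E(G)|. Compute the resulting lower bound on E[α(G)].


E[|E(G)|] = C(131, 2)·p = 8515 · (1/1441) = 65/11.
E[α(G)] ≥ n − E[|E(G)|] = 131 − 65/11 = 1376/11.
Numerically: ≈ 125.09091.
(This is only a lower bound; the true E[α(G)] may be larger.)

E[α(G)] ≥ 1376/11 ≈ 125.09091.


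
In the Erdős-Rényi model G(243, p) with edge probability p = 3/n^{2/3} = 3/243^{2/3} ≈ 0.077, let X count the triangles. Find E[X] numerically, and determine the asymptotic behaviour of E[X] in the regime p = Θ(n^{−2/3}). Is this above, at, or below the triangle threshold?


Number of potential triangles: C(243, 3) = 2362041.
Each occurs with probability p³ ≈ (0.077)³ ≈ 4.57247e-04.
By linearity: E[X] = C(243, 3)·p³ ≈ 2362041 · 4.57247e-04 ≈ 1080.037.
Since α = 2/3 < 1, p = c/n^{2/3} ≫ 1/n is above the triangle threshold p ~ 1/n. Asymptotically E[X] ~ (c³/6)·n^{3(1−α)} = (3³/6)·n^{1} → ∞; triangles are abundant w.h.p.

E[X] ≈ 1080.037; in regime p = Θ(1/n^{2/3}) E[X] diverges (above the triangle threshold p ~ 1/n).


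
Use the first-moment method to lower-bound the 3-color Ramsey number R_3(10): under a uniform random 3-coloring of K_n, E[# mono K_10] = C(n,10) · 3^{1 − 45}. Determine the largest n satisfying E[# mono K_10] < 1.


We need C(n, 10) · 3^{1 − 45} < 1, i.e. C(n, 10) < 3^{45 − 1} = 984770902183611232881.
Check values of n near the boundary:
  n = 567: C(567, 10) = 873787071273467749398; 873787071273467749398 < 984770902183611232881? YES
  n = 568: C(568, 10) = 889446337783744949208; 889446337783744949208 < 984770902183611232881? YES
  n = 569: C(569, 10) = 905357721286137524328; 905357721286137524328 < 984770902183611232881? YES
  n = 570: C(570, 10) = 921524823451961408691; 921524823451961408691 < 984770902183611232881? YES
  n = 571: C(571, 10) = 937951290893172842001; 937951290893172842001 < 984770902183611232881? YES
  n = 572: C(572, 10) = 954640815642161682606; 954640815642161682606 < 984770902183611232881? YES
  n = 573: C(573, 10) = 971597135635805762226; 971597135635805762226 < 984770902183611232881? YES
  n = 574: C(574, 10) = 988824035203816502691; 988824035203816502691 < 984770902183611232881? NO
The largest n with C(n, 10) < 984770902183611232881 is n = 573 (where E[X] = 35985079097622435638/36472996377170786403 ≈ 0.9866). Hence R_3(10) > 573, i.e. R_3(10) ≥ 574.

Largest n = 573; hence R_3(10) > 573.


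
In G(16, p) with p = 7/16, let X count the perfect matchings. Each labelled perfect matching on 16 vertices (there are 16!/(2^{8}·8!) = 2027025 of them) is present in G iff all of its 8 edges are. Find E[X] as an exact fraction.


K_16 has 16!/(2^{8}·8!) = 2027025 labelled perfect matchings.
For each such perfect matching H, let X_H = 1 if all 8 edges of H are present in G. Then P[X_H = 1] = p^{8} = (7/16)^{8} = 5764801/4294967296.
Summing the indicators: E[X] = Σ_H E[X_H] = 2027025 · p^{8} = 2027025 · 5764801/4294967296 = 11685395747025/4294967296.
Numerically: E[X] ≈ 2720.72.

E[X] = 2027025 · (7/16)^{8} = 11685395747025/4294967296 ≈ 2720.72.


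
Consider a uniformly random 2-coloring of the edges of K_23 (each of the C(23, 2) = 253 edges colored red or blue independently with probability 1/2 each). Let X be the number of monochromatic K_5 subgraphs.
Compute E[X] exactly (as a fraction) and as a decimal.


Let X = Σ_S X_S over the C(23, 5) = 33649 subsets S of size 5, where X_S = 1 if the K_5 on S is monochromatic.
For a fixed S, the K_5 on S has C(5, 2) = 10 edges. P[all 10 edges red] = (1/2)^10, and likewise for blue, so P[monochromatic] = 2·(1/2)^10 = 2^{1 − 10} = 1/512.
Summing: E[X] = C(23, 5) · 2^{1 − 10} = 33649 · 1/512 = 33649/512.
Numerically: E[X] ≈ 65.72070.

E[X] = C(23,5)·2^(1−C(5,2)) = 33649/512 ≈ 65.72070.


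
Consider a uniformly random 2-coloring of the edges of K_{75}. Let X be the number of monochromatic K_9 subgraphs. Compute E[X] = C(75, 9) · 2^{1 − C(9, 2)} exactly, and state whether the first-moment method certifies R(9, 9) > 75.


E[X] = C(75, 9) · 2^{1 − 36} = 125595622175 · 2^{−35} = 125595622175/34359738368.
As a reduced fraction: E[X] = 125595622175/34359738368 ≈ 3.6553137.
Is E[X] < 1? NO.
Since E[X] ≥ 1, the first-moment bound is inconclusive at n = 75; it does NOT by itself certify R(9, 9) > 75.

E[X] = 125595622175/34359738368 ≈ 3.6553137; E[X] ≥ 1; first-moment method inconclusive here.


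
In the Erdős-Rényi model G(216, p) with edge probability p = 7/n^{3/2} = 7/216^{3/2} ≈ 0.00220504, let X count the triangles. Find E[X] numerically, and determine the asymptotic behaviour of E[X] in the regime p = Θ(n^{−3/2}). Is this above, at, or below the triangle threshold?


Number of potential triangles: C(216, 3) = 1656360.
Each occurs with probability p³ ≈ (0.00220504)³ ≈ 1.07214183e-08.
By linearity: E[X] = C(216, 3)·p³ ≈ 1656360 · 1.07214183e-08 ≈ 0.017759.
Since α = 3/2 > 1, p = c/n^{3/2} = o(1/n) is below the triangle threshold p ~ 1/n. Asymptotically E[X] ~ (c³/6)·n^{3(1−α)} = (7³/6)·n^{-1.5} → 0, so by Markov's inequality G has no triangles w.h.p.

E[X] ≈ 0.017759; in regime p = Θ(1/n^{3/2}) E[X] tends to 0 (below the triangle threshold p ~ 1/n).


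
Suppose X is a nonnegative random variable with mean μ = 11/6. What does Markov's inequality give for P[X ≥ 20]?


μ = E[X] = 11/6, a = 20.
Markov: P[X ≥ 20] ≤ μ/a = (11/6)/20 = 11/120.
Numerically: ≈ 0.092.
(Since a = 20 > μ = 1.833, the bound 11/120 is < 1 and informative.)

P[X ≥ 20] ≤ 11/120 ≈ 0.092.


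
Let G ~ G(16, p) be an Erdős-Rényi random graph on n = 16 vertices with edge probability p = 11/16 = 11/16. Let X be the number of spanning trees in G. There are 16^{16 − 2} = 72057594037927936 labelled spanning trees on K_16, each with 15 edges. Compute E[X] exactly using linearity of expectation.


K_16 has 16^{16 − 2} = 72057594037927936 labelled spanning trees.
For each such spanning tree H, let X_H = 1 if all 15 edges of H are present in G. Then P[X_H = 1] = p^{15} = (11/16)^{15} = 4177248169415651/1152921504606846976.
By linearity: E[X] = Σ_H E[X_H] = 72057594037927936 · p^{15} = 72057594037927936 · 4177248169415651/1152921504606846976 = 4177248169415651/16.
Numerically: E[X] ≈ 2.611e+14.

E[X] = 72057594037927936 · (11/16)^{15} = 4177248169415651/16 ≈ 2.611e+14.


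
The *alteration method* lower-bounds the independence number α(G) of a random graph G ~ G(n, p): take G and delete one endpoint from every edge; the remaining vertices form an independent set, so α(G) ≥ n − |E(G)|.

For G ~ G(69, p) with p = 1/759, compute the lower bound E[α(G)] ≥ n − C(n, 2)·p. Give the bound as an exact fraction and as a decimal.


E[|E(G)|] = C(69, 2)·p = 2346 · (1/759) = 34/11.
E[α(G)] ≥ n − E[|E(G)|] = 69 − 34/11 = 725/11.
Numerically: ≈ 65.909091.
(This is only a lower bound; the true E[α(G)] may be larger.)

E[α(G)] ≥ 725/11 ≈ 65.909091.


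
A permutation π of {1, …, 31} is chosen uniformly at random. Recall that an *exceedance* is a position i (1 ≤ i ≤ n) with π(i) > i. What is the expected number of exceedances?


Write X = Σ_{i=1}^{31} X_i, where X_i = 1_{π(i) > i}.
For each fixed i, π(i) is uniform over {1, …, 31} (marginal of a uniform permutation), so P[π(i) > i] = (n − i)/n. Summing: Σ_{i=1}^{31} (n − i)/n = (0 + 1 + … + 30)/31 = 31(31 − 1)/(2·31) = (31 − 1)/2.
Hence E[X] = Σ_{i=1}^{31} (31 − i)/31 = 15 ≈ 15.0000.

E[X] = 15 = 15.0000.


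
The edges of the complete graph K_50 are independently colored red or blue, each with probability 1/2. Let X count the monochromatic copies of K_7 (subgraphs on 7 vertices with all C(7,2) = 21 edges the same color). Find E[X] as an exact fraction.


Let X = Σ_S X_S over the C(50, 7) = 99884400 subsets S of size 7, where X_S = 1 if the K_7 on S is monochromatic.
For a fixed S, the K_7 on S has C(7, 2) = 21 edges. P[all 21 edges red] = (1/2)^21, and likewise for blue, so P[monochromatic] = 2·(1/2)^21 = 2^{1 − 21} = 1/1048576.
By linearity: E[X] = C(50, 7) · 2^{1 − 21} = 99884400 · 1/1048576 = 6242775/65536.
Numerically: E[X] ≈ 95.2572.

E[X] = C(50,7)·2^(1−C(7,2)) = 6242775/65536 ≈ 95.2572.


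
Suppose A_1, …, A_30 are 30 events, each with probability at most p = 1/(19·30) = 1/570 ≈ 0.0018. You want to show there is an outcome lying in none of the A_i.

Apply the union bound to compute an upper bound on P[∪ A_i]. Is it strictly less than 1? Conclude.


Union bound: P[∪_{i=1}^{30} A_i] ≤ Σ_i P[A_i] ≤ 30·p = 30·(1/570) = 1/19.
Numerically: 1/19 ≈ 0.0526.
Is 1/19 < 1? YES.
Since P[∪ A_i] ≤ 1/19 < 1, the complement has P[∩ A_i^c] ≥ 1 − 1/19 = 18/19 > 0, so some outcome avoids every A_i.

30·p = 1/19 ≈ 0.0526; existence CERTIFIED by the union bound.


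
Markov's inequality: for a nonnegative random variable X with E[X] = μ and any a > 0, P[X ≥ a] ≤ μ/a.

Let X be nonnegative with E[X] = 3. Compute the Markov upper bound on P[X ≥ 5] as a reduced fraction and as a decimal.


μ = E[X] = 3, a = 5.
Markov: P[X ≥ 5] ≤ μ/a = (3)/5 = 3/5.
Numerically: ≈ 0.60000.
(Since a = 5 > μ = 3.00000, the bound 3/5 is < 1 and informative.)

P[X ≥ 5] ≤ 3/5 ≈ 0.60000.


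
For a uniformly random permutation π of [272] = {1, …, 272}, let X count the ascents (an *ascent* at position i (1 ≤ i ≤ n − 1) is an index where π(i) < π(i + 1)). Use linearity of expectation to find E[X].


Write X = Σ X_I over i = 1, …, 271, with X_I the indicator of one ascent.
There are 271 indicators.
For each fixed i, the pair (π(i), π(i+1)) is a uniformly random ordered pair of distinct values from {1, …, 272}; by symmetry P[π(i) < π(i+1)] = 1/2.
By linearity: E[X] = 271 · (1/2) = (272 − 1) · (1/2) = 271/2 ≈ 135.50000.

E[X] = 271/2 = 135.50000.


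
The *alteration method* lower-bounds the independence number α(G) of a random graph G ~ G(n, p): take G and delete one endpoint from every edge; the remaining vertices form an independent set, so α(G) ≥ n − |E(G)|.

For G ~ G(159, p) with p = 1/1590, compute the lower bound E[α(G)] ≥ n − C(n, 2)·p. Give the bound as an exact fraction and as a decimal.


E[|E(G)|] = C(159, 2)·p = 12561 · (1/1590) = 79/10.
E[α(G)] ≥ n − E[|E(G)|] = 159 − 79/10 = 1511/10.
Numerically: ≈ 151.100000.
(This is only a lower bound; the true E[α(G)] may be larger.)

E[α(G)] ≥ 1511/10 ≈ 151.100000.


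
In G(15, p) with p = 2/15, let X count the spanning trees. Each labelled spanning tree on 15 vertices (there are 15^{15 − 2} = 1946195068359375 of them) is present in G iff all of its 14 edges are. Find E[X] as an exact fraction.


K_15 has 15^{15 − 2} = 1946195068359375 labelled spanning trees.
For each such spanning tree H, let X_H = 1 if all 14 edges of H are present in G. Then P[X_H = 1] = p^{14} = (2/15)^{14} = 16384/29192926025390625.
By linearity of expectation: E[X] = Σ_H E[X_H] = 1946195068359375 · p^{14} = 1946195068359375 · 16384/29192926025390625 = 16384/15.
Numerically: E[X] ≈ 1092.27.

E[X] = 1946195068359375 · (2/15)^{14} = 16384/15 ≈ 1092.27.


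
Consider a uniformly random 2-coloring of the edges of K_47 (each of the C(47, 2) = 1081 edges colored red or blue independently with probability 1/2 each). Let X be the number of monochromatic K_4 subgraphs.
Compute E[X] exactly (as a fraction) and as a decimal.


Let X = Σ_S X_S over the C(47, 4) = 178365 subsets S of size 4, where X_S = 1 if the K_4 on S is monochromatic.
For a fixed S, the K_4 on S has C(4, 2) = 6 edges. P[all 6 edges red] = (1/2)^6, and likewise for blue, so P[monochromatic] = 2·(1/2)^6 = 2^{1 − 6} = 1/32.
Summing: E[X] = C(47, 4) · 2^{1 − 6} = 178365 · 1/32 = 178365/32.
Numerically: E[X] ≈ 5573.906.

E[X] = C(47,4)·2^(1−C(4,2)) = 178365/32 ≈ 5573.906.


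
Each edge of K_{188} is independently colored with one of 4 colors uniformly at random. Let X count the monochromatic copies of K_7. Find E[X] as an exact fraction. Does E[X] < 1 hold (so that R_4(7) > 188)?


E[X] = C(188, 7) · 4^{1 − 21} = 1470936391496 · 4^{−20} = 1470936391496/1099511627776.
As a reduced fraction: E[X] = 183867048937/137438953472 ≈ 1.337809.
Is E[X] < 1? NO.
Since E[X] ≥ 1, the first-moment bound is inconclusive at n = 188; it does NOT by itself certify R_4(7) > 188.

E[X] = 183867048937/137438953472 ≈ 1.337809; E[X] ≥ 1; first-moment method inconclusive here.


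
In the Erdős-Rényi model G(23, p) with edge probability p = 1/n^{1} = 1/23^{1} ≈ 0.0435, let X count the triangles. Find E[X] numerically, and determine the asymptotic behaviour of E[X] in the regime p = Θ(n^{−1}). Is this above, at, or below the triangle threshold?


Number of potential triangles: C(23, 3) = 1771.
Each occurs with probability p³ ≈ (0.0435)³ ≈ 8.21895e-05.
By linearity: E[X] = C(23, 3)·p³ ≈ 1771 · 8.21895e-05 ≈ 0.146.
Here α = 1, so p = 1/n is exactly at the triangle threshold p ~ 1/n. Asymptotically E[X] → c³/6 = 1³/6 = 1/6 ≈ 0.167, a bounded constant. In this regime the triangle count is asymptotically Poisson(c³/6).

E[X] ≈ 0.146; in regime p = Θ(1/n^{1}) E[X] stays bounded (at the triangle threshold p ~ 1/n).


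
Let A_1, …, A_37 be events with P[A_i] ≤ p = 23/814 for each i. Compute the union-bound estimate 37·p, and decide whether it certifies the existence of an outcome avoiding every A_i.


Union bound: P[∪_{i=1}^{37} A_i] ≤ Σ_i P[A_i] ≤ 37·p = 37·(23/814) = 23/22.
Numerically: 23/22 ≈ 1.045.
Is 23/22 < 1? NO.
Since the bound 23/22 is ≥ 1, the union bound is uninformative here; it does NOT by itself certify existence.

37·p = 23/22 ≈ 1.045; existence NOT certified by the union bound.


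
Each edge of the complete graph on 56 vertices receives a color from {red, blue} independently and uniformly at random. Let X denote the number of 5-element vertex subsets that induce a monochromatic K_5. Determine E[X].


Let X = Σ_S X_S over the C(56, 5) = 3819816 subsets S of size 5, where X_S = 1 if the K_5 on S is monochromatic.
For a fixed S, the K_5 on S has C(5, 2) = 10 edges. P[all 10 edges red] = (1/2)^10, and likewise for blue, so P[monochromatic] = 2·(1/2)^10 = 2^{1 − 10} = 1/512.
By linearity: E[X] = C(56, 5) · 2^{1 − 10} = 3819816 · 1/512 = 477477/64.
Numerically: E[X] ≈ 7460.5781.

E[X] = C(56,5)·2^(1−C(5,2)) = 477477/64 ≈ 7460.5781.


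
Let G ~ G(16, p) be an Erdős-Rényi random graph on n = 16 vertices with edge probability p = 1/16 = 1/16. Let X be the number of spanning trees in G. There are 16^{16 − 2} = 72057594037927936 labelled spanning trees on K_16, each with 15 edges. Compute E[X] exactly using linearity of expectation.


K_16 has 16^{16 − 2} = 72057594037927936 labelled spanning trees.
For each such spanning tree H, let X_H = 1 if all 15 edges of H are present in G. Then P[X_H = 1] = p^{15} = (1/16)^{15} = 1/1152921504606846976.
By linearity of expectation: E[X] = Σ_H E[X_H] = 72057594037927936 · p^{15} = 72057594037927936 · 1/1152921504606846976 = 1/16.
Numerically: E[X] ≈ 0.0625.

E[X] = 72057594037927936 · (1/16)^{15} = 1/16 ≈ 0.0625.


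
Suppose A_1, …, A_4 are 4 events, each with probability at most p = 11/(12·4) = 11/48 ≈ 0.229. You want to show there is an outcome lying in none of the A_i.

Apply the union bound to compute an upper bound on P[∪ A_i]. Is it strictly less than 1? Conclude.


Union bound: P[∪_{i=1}^{4} A_i] ≤ Σ_i P[A_i] ≤ 4·p = 4·(11/48) = 11/12.
Numerically: 11/12 ≈ 0.917.
Is 11/12 < 1? YES.
Since P[∪ A_i] ≤ 11/12 < 1, the complement has P[∩ A_i^c] ≥ 1 − 11/12 = 1/12 > 0, so some outcome avoids every A_i.

4·p = 11/12 ≈ 0.917; existence CERTIFIED by the union bound.


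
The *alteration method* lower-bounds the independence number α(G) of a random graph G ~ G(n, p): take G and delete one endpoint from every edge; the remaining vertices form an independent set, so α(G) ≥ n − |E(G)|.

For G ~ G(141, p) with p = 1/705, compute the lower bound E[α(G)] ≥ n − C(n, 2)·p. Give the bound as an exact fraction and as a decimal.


E[|E(G)|] = C(141, 2)·p = 9870 · (1/705) = 14.
E[α(G)] ≥ n − E[|E(G)|] = 141 − 14 = 127.
Numerically: ≈ 127.000.
(This is only a lower bound; the true E[α(G)] may be larger.)

E[α(G)] ≥ 127 ≈ 127.000.


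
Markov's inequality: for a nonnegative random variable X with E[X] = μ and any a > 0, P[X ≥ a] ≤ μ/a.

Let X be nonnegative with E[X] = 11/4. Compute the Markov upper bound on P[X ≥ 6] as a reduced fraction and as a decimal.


μ = E[X] = 11/4, a = 6.
Markov: P[X ≥ 6] ≤ μ/a = (11/4)/6 = 11/24.
Numerically: ≈ 0.4583.
(Since a = 6 > μ = 2.7500, the bound 11/24 is < 1 and informative.)

P[X ≥ 6] ≤ 11/24 ≈ 0.4583.


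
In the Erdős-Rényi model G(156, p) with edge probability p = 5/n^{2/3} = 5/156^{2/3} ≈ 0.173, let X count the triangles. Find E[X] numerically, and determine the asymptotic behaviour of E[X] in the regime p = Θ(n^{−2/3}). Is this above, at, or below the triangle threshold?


Number of potential triangles: C(156, 3) = 620620.
Each occurs with probability p³ ≈ (0.173)³ ≈ 5.13642e-03.
By linearity: E[X] = C(156, 3)·p³ ≈ 620620 · 5.13642e-03 ≈ 3187.767.
Since α = 2/3 < 1, p = c/n^{2/3} ≫ 1/n is above the triangle threshold p ~ 1/n. Asymptotically E[X] ~ (c³/6)·n^{3(1−α)} = (5³/6)·n^{1} → ∞; triangles are abundant w.h.p.

E[X] ≈ 3187.767; in regime p = Θ(1/n^{2/3}) E[X] diverges (above the triangle threshold p ~ 1/n).


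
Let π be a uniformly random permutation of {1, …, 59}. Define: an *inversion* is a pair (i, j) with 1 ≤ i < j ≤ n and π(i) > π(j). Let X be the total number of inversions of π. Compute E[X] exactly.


Write X = Σ X_I over the C(59, 2) = 1711 pairs i < j, with X_I the indicator of one inversion.
There are 1711 indicators.
For each fixed pair i < j, the values π(i) and π(j) are two distinct elements of {1, …, 59} in uniformly random order; by symmetry P[π(i) > π(j)] = 1/2.
By linearity: E[X] = 1711 · (1/2) = C(59, 2) · (1/2) = 1711/2 = 1711/2 ≈ 855.500.

E[X] = 1711/2 = 855.500.


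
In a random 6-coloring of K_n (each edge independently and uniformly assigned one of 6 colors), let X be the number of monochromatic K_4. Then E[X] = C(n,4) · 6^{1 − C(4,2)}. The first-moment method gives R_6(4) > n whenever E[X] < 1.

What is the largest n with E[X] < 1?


We need C(n, 4) · 6^{1 − 6} < 1, i.e. C(n, 4) < 6^{6 − 1} = 7776.
Check values of n near the boundary:
  n = 18: C(18, 4) = 3060; 3060 < 7776? YES
  n = 19: C(19, 4) = 3876; 3876 < 7776? YES
  n = 20: C(20, 4) = 4845; 4845 < 7776? YES
  n = 21: C(21, 4) = 5985; 5985 < 7776? YES
  n = 22: C(22, 4) = 7315; 7315 < 7776? YES
  n = 23: C(23, 4) = 8855; 8855 < 7776? NO
  n = 24: C(24, 4) = 10626; 10626 < 7776? NO
The largest n with C(n, 4) < 7776 is n = 22 (where E[X] = 7315/7776 ≈ 0.94072). Hence R_6(4) > 22, i.e. R_6(4) ≥ 23.

Largest n = 22; hence R_6(4) > 22.


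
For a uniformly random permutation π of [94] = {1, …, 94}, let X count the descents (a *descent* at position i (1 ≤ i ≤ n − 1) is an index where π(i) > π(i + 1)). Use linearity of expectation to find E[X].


Write X = Σ X_I over i = 1, …, 93, with X_I the indicator of one descent.
There are 93 indicators.
For each fixed i, the pair (π(i), π(i+1)) is a uniformly random ordered pair of distinct values from {1, …, 94}; by symmetry P[π(i) > π(i+1)] = 1/2.
By linearity: E[X] = 93 · (1/2) = (94 − 1) · (1/2) = 93/2 ≈ 46.500.

E[X] = 93/2 = 46.500.


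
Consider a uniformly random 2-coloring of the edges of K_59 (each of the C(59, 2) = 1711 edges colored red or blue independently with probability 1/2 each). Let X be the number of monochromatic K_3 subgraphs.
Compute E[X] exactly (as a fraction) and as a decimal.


Let X = Σ_S X_S over the C(59, 3) = 32509 subsets S of size 3, where X_S = 1 if the K_3 on S is monochromatic.
For a fixed S, the K_3 on S has C(3, 2) = 3 edges. P[all 3 edges red] = (1/2)^3, and likewise for blue, so P[monochromatic] = 2·(1/2)^3 = 2^{1 − 3} = 1/4.
By linearity of expectation: E[X] = C(59, 3) · 2^{1 − 3} = 32509 · 1/4 = 32509/4.
Numerically: E[X] ≈ 8127.250000.

E[X] = C(59,3)·2^(1−C(3,2)) = 32509/4 ≈ 8127.250000.


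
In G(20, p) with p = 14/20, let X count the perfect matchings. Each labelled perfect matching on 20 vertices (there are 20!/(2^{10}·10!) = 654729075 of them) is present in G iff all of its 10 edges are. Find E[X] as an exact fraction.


K_20 has 20!/(2^{10}·10!) = 654729075 labelled perfect matchings.
For each such perfect matching H, let X_H = 1 if all 10 edges of H are present in G. Then P[X_H = 1] = p^{10} = (7/10)^{10} = 282475249/10000000000.
Summing the indicators: E[X] = Σ_H E[X_H] = 654729075 · p^{10} = 654729075 · 282475249/10000000000 = 7397790339526587/400000000.
Numerically: E[X] ≈ 1.85e+07.

E[X] = 654729075 · (7/10)^{10} = 7397790339526587/400000000 ≈ 1.85e+07.


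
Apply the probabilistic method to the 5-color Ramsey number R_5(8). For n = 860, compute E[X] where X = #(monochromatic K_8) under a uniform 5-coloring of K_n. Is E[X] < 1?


E[X] = C(860, 8) · 5^{1 − 28} = 7182671140665308145 · 5^{−27} = 7182671140665308145/7450580596923828125.
As a reduced fraction: E[X] = 1436534228133061629/1490116119384765625 ≈ 0.9640.
Is E[X] < 1? YES.
Since E[X] < 1, there exists a 5-coloring of K_{860} with no monochromatic K_8; hence R_5(8) > 860.

E[X] = 1436534228133061629/1490116119384765625 ≈ 0.9640; E[X] < 1, so R_5(8) > 860.


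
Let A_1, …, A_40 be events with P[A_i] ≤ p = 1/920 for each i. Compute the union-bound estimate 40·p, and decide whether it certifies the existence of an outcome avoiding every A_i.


Union bound: P[∪_{i=1}^{40} A_i] ≤ Σ_i P[A_i] ≤ 40·p = 40·(1/920) = 1/23.
Numerically: 1/23 ≈ 0.0435.
Is 1/23 < 1? YES.
Since P[∪ A_i] ≤ 1/23 < 1, the complement has P[∩ A_i^c] ≥ 1 − 1/23 = 22/23 > 0, so some outcome avoids every A_i.

40·p = 1/23 ≈ 0.0435; existence CERTIFIED by the union bound.


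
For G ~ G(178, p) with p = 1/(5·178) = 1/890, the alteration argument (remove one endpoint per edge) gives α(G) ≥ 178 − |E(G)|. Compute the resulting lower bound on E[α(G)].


E[|E(G)|] = C(178, 2)·p = 15753 · (1/890) = 177/10.
E[α(G)] ≥ n − E[|E(G)|] = 178 − 177/10 = 1603/10.
Numerically: ≈ 160.3000.
(This is only a lower bound; the true E[α(G)] may be larger.)

E[α(G)] ≥ 1603/10 ≈ 160.3000.


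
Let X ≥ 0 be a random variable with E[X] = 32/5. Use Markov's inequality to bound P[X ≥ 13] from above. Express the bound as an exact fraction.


μ = E[X] = 32/5, a = 13.
Markov: P[X ≥ 13] ≤ μ/a = (32/5)/13 = 32/65.
Numerically: ≈ 0.4923.
(Since a = 13 > μ = 6.4000, the bound 32/65 is < 1 and informative.)

P[X ≥ 13] ≤ 32/65 ≈ 0.4923.


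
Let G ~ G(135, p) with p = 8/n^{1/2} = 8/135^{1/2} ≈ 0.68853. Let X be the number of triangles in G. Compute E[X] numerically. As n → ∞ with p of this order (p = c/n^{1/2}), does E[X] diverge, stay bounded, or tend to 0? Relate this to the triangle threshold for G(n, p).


Number of potential triangles: C(135, 3) = 400995.
Each occurs with probability p³ ≈ (0.68853)³ ≈ 3.2641440e-01.
By linearity: E[X] = C(135, 3)·p³ ≈ 400995 · 3.2641440e-01 ≈ 130890.54188.
Since α = 1/2 < 1, p = c/n^{1/2} ≫ 1/n is above the triangle threshold p ~ 1/n. Asymptotically E[X] ~ (c³/6)·n^{3(1−α)} = (8³/6)·n^{1.5} → ∞; triangles are abundant w.h.p.

E[X] ≈ 130890.54188; in regime p = Θ(1/n^{1/2}) E[X] diverges (above the triangle threshold p ~ 1/n).


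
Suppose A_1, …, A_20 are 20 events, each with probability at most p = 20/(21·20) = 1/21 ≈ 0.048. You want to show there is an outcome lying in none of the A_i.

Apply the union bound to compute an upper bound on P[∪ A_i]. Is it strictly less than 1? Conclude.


Union bound: P[∪_{i=1}^{20} A_i] ≤ Σ_i P[A_i] ≤ 20·p = 20·(1/21) = 20/21.
Numerically: 20/21 ≈ 0.952.
Is 20/21 < 1? YES.
Since P[∪ A_i] ≤ 20/21 < 1, the complement has P[∩ A_i^c] ≥ 1 − 20/21 = 1/21 > 0, so some outcome avoids every A_i.

20·p = 20/21 ≈ 0.952; existence CERTIFIED by the union bound.


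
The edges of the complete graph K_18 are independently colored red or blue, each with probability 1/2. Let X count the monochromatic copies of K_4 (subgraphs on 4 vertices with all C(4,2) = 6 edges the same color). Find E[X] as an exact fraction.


Let X = Σ_S X_S over the C(18, 4) = 3060 subsets S of size 4, where X_S = 1 if the K_4 on S is monochromatic.
For a fixed S, the K_4 on S has C(4, 2) = 6 edges. P[all 6 edges red] = (1/2)^6, and likewise for blue, so P[monochromatic] = 2·(1/2)^6 = 2^{1 − 6} = 1/32.
By linearity of expectation: E[X] = C(18, 4) · 2^{1 − 6} = 3060 · 1/32 = 765/8.
Numerically: E[X] ≈ 95.6250.

E[X] = C(18,4)·2^(1−C(4,2)) = 765/8 ≈ 95.6250.


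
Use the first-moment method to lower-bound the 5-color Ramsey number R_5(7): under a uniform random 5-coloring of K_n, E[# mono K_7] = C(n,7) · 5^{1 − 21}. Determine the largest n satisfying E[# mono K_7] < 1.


We need C(n, 7) · 5^{1 − 21} < 1, i.e. C(n, 7) < 5^{21 − 1} = 95367431640625.
Check values of n near the boundary:
  n = 333: C(333, 7) = 84549532139028; 84549532139028 < 95367431640625? YES
  n = 334: C(334, 7) = 86359460961576; 86359460961576 < 95367431640625? YES
  n = 335: C(335, 7) = 88202498238195; 88202498238195 < 95367431640625? YES
  n = 336: C(336, 7) = 90079147136880; 90079147136880 < 95367431640625? YES
  n = 337: C(337, 7) = 91989916924632; 91989916924632 < 95367431640625? YES
  n = 338: C(338, 7) = 93935323022736; 93935323022736 < 95367431640625? YES
  n = 339: C(339, 7) = 95915887062372; 95915887062372 < 95367431640625? NO
  n = 340: C(340, 7) = 97932136940560; 97932136940560 < 95367431640625? NO
The largest n with C(n, 7) < 95367431640625 is n = 338 (where E[X] = 93935323022736/95367431640625 ≈ 0.984983). Hence R_5(7) > 338, i.e. R_5(7) ≥ 339.

Largest n = 338; hence R_5(7) > 338.


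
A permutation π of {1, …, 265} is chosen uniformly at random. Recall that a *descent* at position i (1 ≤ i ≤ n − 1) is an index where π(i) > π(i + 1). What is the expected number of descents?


Write X = Σ X_I over i = 1, …, 264, with X_I the indicator of one descent.
There are 264 indicators.
For each fixed i, the pair (π(i), π(i+1)) is a uniformly random ordered pair of distinct values from {1, …, 265}; by symmetry P[π(i) > π(i+1)] = 1/2.
By linearity: E[X] = 264 · (1/2) = (265 − 1) · (1/2) = 132 ≈ 132.00000.

E[X] = 132 = 132.00000.


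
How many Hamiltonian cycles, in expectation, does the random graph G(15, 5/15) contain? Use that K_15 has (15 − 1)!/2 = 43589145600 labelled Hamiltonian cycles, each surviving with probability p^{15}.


K_15 has (15 − 1)!/2 = 43589145600 labelled Hamiltonian cycles.
For each such Hamiltonian cycle H, let X_H = 1 if all 15 edges of H are present in G. Then P[X_H = 1] = p^{15} = (1/3)^{15} = 1/14348907.
By linearity: E[X] = Σ_H E[X_H] = 43589145600 · p^{15} = 43589145600 · 1/14348907 = 179379200/59049.
Numerically: E[X] ≈ 3037.8.

E[X] = 43589145600 · (1/3)^{15} = 179379200/59049 ≈ 3037.8.


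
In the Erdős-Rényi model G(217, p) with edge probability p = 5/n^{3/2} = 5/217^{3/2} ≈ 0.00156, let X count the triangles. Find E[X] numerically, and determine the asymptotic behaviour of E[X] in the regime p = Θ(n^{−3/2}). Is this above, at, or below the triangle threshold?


Number of potential triangles: C(217, 3) = 1679580.
Each occurs with probability p³ ≈ (0.00156)³ ≈ 3.82685e-09.
By linearity: E[X] = C(217, 3)·p³ ≈ 1679580 · 3.82685e-09 ≈ 0.006.
Since α = 3/2 > 1, p = c/n^{3/2} = o(1/n) is below the triangle threshold p ~ 1/n. Asymptotically E[X] ~ (c³/6)·n^{3(1−α)} = (5³/6)·n^{-1.5} → 0, so by Markov's inequality G has no triangles w.h.p.

E[X] ≈ 0.006; in regime p = Θ(1/n^{3/2}) E[X] tends to 0 (below the triangle threshold p ~ 1/n).


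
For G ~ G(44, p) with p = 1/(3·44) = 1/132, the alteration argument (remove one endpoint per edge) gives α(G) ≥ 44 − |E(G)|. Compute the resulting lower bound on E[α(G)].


E[|E(G)|] = C(44, 2)·p = 946 · (1/132) = 43/6.
E[α(G)] ≥ n − E[|E(G)|] = 44 − 43/6 = 221/6.
Numerically: ≈ 36.833333.
(This is only a lower bound; the true E[α(G)] may be larger.)

E[α(G)] ≥ 221/6 ≈ 36.833333.


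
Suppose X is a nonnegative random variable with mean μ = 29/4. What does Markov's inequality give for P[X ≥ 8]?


μ = E[X] = 29/4, a = 8.
Markov: P[X ≥ 8] ≤ μ/a = (29/4)/8 = 29/32.
Numerically: ≈ 0.906250.
(Since a = 8 > μ = 7.250000, the bound 29/32 is < 1 and informative.)

P[X ≥ 8] ≤ 29/32 ≈ 0.906250.


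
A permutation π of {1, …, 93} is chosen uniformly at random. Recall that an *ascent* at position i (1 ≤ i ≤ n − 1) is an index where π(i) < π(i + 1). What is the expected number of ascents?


Write X = Σ X_I over i = 1, …, 92, with X_I the indicator of one ascent.
There are 92 indicators.
For each fixed i, the pair (π(i), π(i+1)) is a uniformly random ordered pair of distinct values from {1, …, 93}; by symmetry P[π(i) < π(i+1)] = 1/2.
By linearity: E[X] = 92 · (1/2) = (93 − 1) · (1/2) = 46 ≈ 46.00000.

E[X] = 46 = 46.00000.


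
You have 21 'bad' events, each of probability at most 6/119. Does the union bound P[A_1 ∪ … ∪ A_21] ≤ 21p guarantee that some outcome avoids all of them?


Union bound: P[∪_{i=1}^{21} A_i] ≤ Σ_i P[A_i] ≤ 21·p = 21·(6/119) = 18/17.
Numerically: 18/17 ≈ 1.05882.
Is 18/17 < 1? NO.
Since the bound 18/17 is ≥ 1, the union bound is uninformative here; it does NOT by itself certify existence.

21·p = 18/17 ≈ 1.05882; existence NOT certified by the union bound.


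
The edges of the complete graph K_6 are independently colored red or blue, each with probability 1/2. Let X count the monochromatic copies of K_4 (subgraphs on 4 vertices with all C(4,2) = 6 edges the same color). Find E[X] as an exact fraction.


Let X = Σ_S X_S over the C(6, 4) = 15 subsets S of size 4, where X_S = 1 if the K_4 on S is monochromatic.
For a fixed S, the K_4 on S has C(4, 2) = 6 edges. P[all 6 edges red] = (1/2)^6, and likewise for blue, so P[monochromatic] = 2·(1/2)^6 = 2^{1 − 6} = 1/32.
Summing: E[X] = C(6, 4) · 2^{1 − 6} = 15 · 1/32 = 15/32.
Numerically: E[X] ≈ 0.46875.

E[X] = C(6,4)·2^(1−C(4,2)) = 15/32 ≈ 0.46875.


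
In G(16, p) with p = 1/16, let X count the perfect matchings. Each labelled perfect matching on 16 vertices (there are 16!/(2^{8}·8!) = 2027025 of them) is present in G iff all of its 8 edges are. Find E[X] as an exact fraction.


K_16 has 16!/(2^{8}·8!) = 2027025 labelled perfect matchings.
For each such perfect matching H, let X_H = 1 if all 8 edges of H are present in G. Then P[X_H = 1] = p^{8} = (1/16)^{8} = 1/4294967296.
Summing the indicators: E[X] = Σ_H E[X_H] = 2027025 · p^{8} = 2027025 · 1/4294967296 = 2027025/4294967296.
Numerically: E[X] ≈ 0.000471954.

E[X] = 2027025 · (1/16)^{8} = 2027025/4294967296 ≈ 0.000471954.


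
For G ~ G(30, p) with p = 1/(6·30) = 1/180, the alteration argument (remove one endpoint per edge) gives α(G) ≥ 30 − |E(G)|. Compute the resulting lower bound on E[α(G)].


E[|E(G)|] = C(30, 2)·p = 435 · (1/180) = 29/12.
E[α(G)] ≥ n − E[|E(G)|] = 30 − 29/12 = 331/12.
Numerically: ≈ 27.58333.
(This is only a lower bound; the true E[α(G)] may be larger.)

E[α(G)] ≥ 331/12 ≈ 27.58333.


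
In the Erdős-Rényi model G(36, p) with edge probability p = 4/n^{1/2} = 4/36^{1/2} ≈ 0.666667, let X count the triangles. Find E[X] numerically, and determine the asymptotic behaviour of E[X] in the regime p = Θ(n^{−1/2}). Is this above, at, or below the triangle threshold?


Number of potential triangles: C(36, 3) = 7140.
Each occurs with probability p³ ≈ (0.666667)³ ≈ 2.96296296e-01.
By linearity: E[X] = C(36, 3)·p³ ≈ 7140 · 2.96296296e-01 ≈ 2115.555556.
Since α = 1/2 < 1, p = c/n^{1/2} ≫ 1/n is above the triangle threshold p ~ 1/n. Asymptotically E[X] ~ (c³/6)·n^{3(1−α)} = (4³/6)·n^{1.5} → ∞; triangles are abundant w.h.p.

E[X] ≈ 2115.555556; in regime p = Θ(1/n^{1/2}) E[X] diverges (above the triangle threshold p ~ 1/n).


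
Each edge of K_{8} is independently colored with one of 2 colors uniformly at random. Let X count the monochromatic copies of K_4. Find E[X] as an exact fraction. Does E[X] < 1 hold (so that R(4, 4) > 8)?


E[X] = C(8, 4) · 2^{1 − 6} = 70 · 2^{−5} = 70/32.
As a reduced fraction: E[X] = 35/16 ≈ 2.188.
Is E[X] < 1? NO.
Since E[X] ≥ 1, the first-moment bound is inconclusive at n = 8; it does NOT by itself certify R(4, 4) > 8.

E[X] = 35/16 ≈ 2.188; E[X] ≥ 1; first-moment method inconclusive here.


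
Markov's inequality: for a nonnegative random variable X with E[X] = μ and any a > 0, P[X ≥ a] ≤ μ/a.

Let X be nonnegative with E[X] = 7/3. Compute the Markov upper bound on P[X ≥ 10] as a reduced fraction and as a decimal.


μ = E[X] = 7/3, a = 10.
Markov: P[X ≥ 10] ≤ μ/a = (7/3)/10 = 7/30.
Numerically: ≈ 0.233.
(Since a = 10 > μ = 2.333, the bound 7/30 is < 1 and informative.)

P[X ≥ 10] ≤ 7/30 ≈ 0.233.


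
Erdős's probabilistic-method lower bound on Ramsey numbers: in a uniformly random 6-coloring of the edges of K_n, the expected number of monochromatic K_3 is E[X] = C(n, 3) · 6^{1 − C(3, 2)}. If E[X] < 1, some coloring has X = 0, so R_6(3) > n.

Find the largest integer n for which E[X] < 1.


We need C(n, 3) · 6^{1 − 3} < 1, i.e. C(n, 3) < 6^{3 − 1} = 36.
Check values of n near the boundary:
  n = 6: C(6, 3) = 20; 20 < 36? YES
  n = 7: C(7, 3) = 35; 35 < 36? YES
  n = 8: C(8, 3) = 56; 56 < 36? NO
  n = 9: C(9, 3) = 84; 84 < 36? NO
The largest n with C(n, 3) < 36 is n = 7 (where E[X] = 35/36 ≈ 0.97222). Hence R_6(3) > 7, i.e. R_6(3) ≥ 8.

Largest n = 7; hence R_6(3) > 7.


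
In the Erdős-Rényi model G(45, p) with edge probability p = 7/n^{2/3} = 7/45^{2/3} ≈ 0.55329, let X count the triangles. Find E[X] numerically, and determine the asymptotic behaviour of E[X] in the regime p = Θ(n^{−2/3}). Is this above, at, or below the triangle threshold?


Number of potential triangles: C(45, 3) = 14190.
Each occurs with probability p³ ≈ (0.55329)³ ≈ 1.6938272e-01.
By linearity: E[X] = C(45, 3)·p³ ≈ 14190 · 1.6938272e-01 ≈ 2403.54074.
Since α = 2/3 < 1, p = c/n^{2/3} ≫ 1/n is above the triangle threshold p ~ 1/n. Asymptotically E[X] ~ (c³/6)·n^{3(1−α)} = (7³/6)·n^{1} → ∞; triangles are abundant w.h.p.

E[X] ≈ 2403.54074; in regime p = Θ(1/n^{2/3}) E[X] diverges (above the triangle threshold p ~ 1/n).


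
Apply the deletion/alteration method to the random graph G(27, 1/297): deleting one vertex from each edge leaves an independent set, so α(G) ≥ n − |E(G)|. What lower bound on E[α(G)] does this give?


E[|E(G)|] = C(27, 2)·p = 351 · (1/297) = 13/11.
E[α(G)] ≥ n − E[|E(G)|] = 27 − 13/11 = 284/11.
Numerically: ≈ 25.818182.
(This is only a lower bound; the true E[α(G)] may be larger.)

E[α(G)] ≥ 284/11 ≈ 25.818182.


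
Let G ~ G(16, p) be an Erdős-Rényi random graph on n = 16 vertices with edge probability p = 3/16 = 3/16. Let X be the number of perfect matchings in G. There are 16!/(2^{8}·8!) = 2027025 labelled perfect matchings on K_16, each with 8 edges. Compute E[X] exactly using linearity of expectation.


K_16 has 16!/(2^{8}·8!) = 2027025 labelled perfect matchings.
For each such perfect matching H, let X_H = 1 if all 8 edges of H are present in G. Then P[X_H = 1] = p^{8} = (3/16)^{8} = 6561/4294967296.
By linearity: E[X] = Σ_H E[X_H] = 2027025 · p^{8} = 2027025 · 6561/4294967296 = 13299311025/4294967296.
Numerically: E[X] ≈ 3.1.

E[X] = 2027025 · (3/16)^{8} = 13299311025/4294967296 ≈ 3.1.


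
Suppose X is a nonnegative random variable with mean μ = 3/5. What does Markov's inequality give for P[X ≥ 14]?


μ = E[X] = 3/5, a = 14.
Markov: P[X ≥ 14] ≤ μ/a = (3/5)/14 = 3/70.
Numerically: ≈ 0.04286.
(Since a = 14 > μ = 0.60000, the bound 3/70 is < 1 and informative.)

P[X ≥ 14] ≤ 3/70 ≈ 0.04286.


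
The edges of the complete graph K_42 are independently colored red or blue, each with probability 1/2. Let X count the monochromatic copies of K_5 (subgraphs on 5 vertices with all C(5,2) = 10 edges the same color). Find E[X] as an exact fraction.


Let X = Σ_S X_S over the C(42, 5) = 850668 subsets S of size 5, where X_S = 1 if the K_5 on S is monochromatic.
For a fixed S, the K_5 on S has C(5, 2) = 10 edges. P[all 10 edges red] = (1/2)^10, and likewise for blue, so P[monochromatic] = 2·(1/2)^10 = 2^{1 − 10} = 1/512.
By linearity of expectation: E[X] = C(42, 5) · 2^{1 − 10} = 850668 · 1/512 = 212667/128.
Numerically: E[X] ≈ 1661.46094.

E[X] = C(42,5)·2^(1−C(5,2)) = 212667/128 ≈ 1661.46094.


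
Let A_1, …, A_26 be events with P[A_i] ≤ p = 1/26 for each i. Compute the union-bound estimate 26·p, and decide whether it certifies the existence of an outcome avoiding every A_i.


Union bound: P[∪_{i=1}^{26} A_i] ≤ Σ_i P[A_i] ≤ 26·p = 26·(1/26) = 1.
Numerically: 1 ≈ 1.00000.
Is 1 < 1? NO.
Since the bound 1 is ≥ 1, the union bound is uninformative here; it does NOT by itself certify existence.

26·p = 1 ≈ 1.00000; existence NOT certified by the union bound.


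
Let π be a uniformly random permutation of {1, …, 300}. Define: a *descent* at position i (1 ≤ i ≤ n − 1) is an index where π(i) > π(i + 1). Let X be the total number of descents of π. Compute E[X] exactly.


Write X = Σ X_I over i = 1, …, 299, with X_I the indicator of one descent.
There are 299 indicators.
For each fixed i, the pair (π(i), π(i+1)) is a uniformly random ordered pair of distinct values from {1, …, 300}; by symmetry P[π(i) > π(i+1)] = 1/2.
By linearity: E[X] = 299 · (1/2) = (300 − 1) · (1/2) = 299/2 ≈ 149.5000.

E[X] = 299/2 = 149.5000.


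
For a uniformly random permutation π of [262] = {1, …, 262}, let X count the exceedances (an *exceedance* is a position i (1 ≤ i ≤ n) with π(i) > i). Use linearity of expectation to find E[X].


Write X = Σ_{i=1}^{262} X_i, where X_i = 1_{π(i) > i}.
For each fixed i, π(i) is uniform over {1, …, 262} (marginal of a uniform permutation), so P[π(i) > i] = (n − i)/n. Summing: Σ_{i=1}^{262} (n − i)/n = (0 + 1 + … + 261)/262 = 262(262 − 1)/(2·262) = (262 − 1)/2.
Hence E[X] = Σ_{i=1}^{262} (262 − i)/262 = 261/2 ≈ 130.5000.

E[X] = 261/2 = 130.5000.
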